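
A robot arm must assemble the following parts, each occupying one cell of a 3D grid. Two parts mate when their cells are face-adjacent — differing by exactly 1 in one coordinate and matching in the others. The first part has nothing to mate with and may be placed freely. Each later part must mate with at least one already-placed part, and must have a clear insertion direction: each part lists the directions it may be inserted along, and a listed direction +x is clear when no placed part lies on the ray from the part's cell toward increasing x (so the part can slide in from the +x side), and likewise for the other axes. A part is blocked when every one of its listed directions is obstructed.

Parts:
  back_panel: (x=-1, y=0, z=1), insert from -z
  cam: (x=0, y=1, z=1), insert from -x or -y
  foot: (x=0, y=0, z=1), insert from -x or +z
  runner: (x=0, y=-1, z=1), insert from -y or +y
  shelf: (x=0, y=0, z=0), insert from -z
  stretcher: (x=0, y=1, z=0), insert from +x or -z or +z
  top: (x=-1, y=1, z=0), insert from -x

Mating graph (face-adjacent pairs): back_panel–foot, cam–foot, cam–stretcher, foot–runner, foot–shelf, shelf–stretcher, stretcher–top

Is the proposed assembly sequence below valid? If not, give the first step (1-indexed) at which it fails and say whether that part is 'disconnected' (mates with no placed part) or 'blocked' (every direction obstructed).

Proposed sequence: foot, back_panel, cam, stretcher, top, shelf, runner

Valid

1. foot@(0, 0, 1) [-x clear] — {foot}
2. back_panel@(-1, 0, 1) [-z clear] — {back_panel, foot}
3. cam@(0, 1, 1) [-x clear] — {back_panel, cam, foot}
4. stretcher@(0, 1, 0) [+x clear] — {back_panel, cam, foot, stretcher}
5. top@(-1, 1, 0) [-x clear] — {back_panel, cam, foot, stretcher, top}
6. shelf@(0, 0, 0) [-z clear] — {back_panel, cam, foot, shelf, stretcher, top}
7. runner@(0, -1, 1) [-y clear] — {back_panel, cam, foot, runner, shelf, stretcher, top}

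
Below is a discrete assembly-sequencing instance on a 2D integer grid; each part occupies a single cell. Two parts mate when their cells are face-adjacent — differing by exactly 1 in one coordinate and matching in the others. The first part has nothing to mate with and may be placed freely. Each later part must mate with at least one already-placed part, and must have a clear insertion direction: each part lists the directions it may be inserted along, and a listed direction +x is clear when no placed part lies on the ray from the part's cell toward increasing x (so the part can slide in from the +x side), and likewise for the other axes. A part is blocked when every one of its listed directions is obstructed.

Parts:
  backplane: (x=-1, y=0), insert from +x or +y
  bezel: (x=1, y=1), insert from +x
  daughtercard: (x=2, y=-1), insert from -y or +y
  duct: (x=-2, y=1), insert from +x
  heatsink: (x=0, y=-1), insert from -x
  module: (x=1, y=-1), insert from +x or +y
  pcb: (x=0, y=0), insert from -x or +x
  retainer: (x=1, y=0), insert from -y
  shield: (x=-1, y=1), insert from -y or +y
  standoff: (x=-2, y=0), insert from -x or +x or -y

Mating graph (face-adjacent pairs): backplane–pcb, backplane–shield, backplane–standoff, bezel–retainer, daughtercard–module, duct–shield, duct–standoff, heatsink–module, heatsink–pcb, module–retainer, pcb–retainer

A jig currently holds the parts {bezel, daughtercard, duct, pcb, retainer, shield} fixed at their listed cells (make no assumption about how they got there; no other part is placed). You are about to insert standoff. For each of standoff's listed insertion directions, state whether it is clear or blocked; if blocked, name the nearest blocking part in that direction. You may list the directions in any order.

+x: blocked by pcb; -x: clear; -y: clear

-x: ray from standoff(-2, 0) has no placed part ⇒ clear
+x: nearest on ray is pcb@(0, 0) ⇒ blocked
-y: ray from standoff(-2, 0) has no placed part ⇒ clear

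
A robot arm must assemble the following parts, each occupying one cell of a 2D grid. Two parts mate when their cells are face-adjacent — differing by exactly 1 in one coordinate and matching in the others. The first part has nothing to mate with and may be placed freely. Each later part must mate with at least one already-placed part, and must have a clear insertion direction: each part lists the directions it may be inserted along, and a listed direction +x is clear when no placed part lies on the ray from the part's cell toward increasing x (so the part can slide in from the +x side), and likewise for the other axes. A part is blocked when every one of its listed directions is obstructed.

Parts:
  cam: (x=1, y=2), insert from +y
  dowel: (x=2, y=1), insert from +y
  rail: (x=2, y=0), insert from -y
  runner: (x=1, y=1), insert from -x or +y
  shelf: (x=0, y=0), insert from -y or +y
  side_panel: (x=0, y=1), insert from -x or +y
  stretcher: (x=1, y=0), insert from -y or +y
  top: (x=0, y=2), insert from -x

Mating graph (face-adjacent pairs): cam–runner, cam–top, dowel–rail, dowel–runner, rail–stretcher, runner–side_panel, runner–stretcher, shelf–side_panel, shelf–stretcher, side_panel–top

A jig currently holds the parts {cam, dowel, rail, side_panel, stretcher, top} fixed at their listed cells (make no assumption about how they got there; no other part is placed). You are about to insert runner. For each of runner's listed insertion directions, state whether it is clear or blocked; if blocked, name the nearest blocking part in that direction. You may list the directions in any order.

-x: nearest on ray is side_panel@(0, 1) ⇒ blocked
+y: nearest on ray is cam@(1, 2) ⇒ blocked

+y: blocked by cam; -x: blocked by side_panel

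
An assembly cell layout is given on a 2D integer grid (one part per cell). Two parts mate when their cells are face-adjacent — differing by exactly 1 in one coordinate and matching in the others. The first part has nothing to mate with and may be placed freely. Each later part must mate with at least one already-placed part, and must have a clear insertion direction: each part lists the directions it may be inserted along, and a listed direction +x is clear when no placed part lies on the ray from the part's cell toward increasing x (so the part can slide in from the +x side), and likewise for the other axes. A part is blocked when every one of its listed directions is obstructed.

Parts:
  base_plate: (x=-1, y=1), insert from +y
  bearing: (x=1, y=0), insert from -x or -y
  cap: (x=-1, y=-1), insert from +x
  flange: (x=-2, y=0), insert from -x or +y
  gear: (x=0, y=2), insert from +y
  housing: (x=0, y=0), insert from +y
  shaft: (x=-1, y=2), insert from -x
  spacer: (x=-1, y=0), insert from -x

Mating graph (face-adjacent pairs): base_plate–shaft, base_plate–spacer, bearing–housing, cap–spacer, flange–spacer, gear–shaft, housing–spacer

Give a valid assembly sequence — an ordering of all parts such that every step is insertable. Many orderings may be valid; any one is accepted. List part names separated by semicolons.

1. spacer@(-1, 0) [-x clear] — {spacer}
2. flange@(-2, 0) [-x clear] — {flange, spacer}
3. base_plate@(-1, 1) [+y clear] — {base_plate, flange, spacer}
4. shaft@(-1, 2) [-x clear] — {base_plate, flange, shaft, spacer}
5. housing@(0, 0) [+y clear] — {base_plate, flange, housing, shaft, spacer}
6. gear@(0, 2) [+y clear] — {base_plate, flange, gear, housing, shaft, spacer}
7. bearing@(1, 0) [-y clear] — {base_plate, bearing, flange, gear, housing, shaft, spacer}
8. cap@(-1, -1) [+x clear] — {base_plate, bearing, cap, flange, gear, housing, shaft, spacer}

spacer; flange; base_plate; shaft; housing; gear; bearing; cap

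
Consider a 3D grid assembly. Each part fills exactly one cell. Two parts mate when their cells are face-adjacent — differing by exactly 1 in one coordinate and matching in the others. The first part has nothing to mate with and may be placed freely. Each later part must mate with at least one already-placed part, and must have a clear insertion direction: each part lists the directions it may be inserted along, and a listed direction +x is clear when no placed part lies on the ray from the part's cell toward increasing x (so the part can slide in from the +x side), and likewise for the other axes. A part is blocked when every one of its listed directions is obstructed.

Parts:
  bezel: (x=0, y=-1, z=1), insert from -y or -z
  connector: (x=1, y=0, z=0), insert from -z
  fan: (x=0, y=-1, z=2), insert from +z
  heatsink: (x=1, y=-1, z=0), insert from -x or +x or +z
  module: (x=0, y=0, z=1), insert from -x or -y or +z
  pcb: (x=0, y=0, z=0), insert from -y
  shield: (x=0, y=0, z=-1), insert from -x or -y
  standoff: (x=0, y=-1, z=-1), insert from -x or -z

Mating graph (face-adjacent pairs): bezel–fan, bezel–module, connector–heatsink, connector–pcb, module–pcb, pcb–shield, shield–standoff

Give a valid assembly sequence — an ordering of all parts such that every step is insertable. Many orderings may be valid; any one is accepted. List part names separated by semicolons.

1. module@(0, 0, 1) [-x clear] — {module}
2. bezel@(0, -1, 1) [-y clear] — {bezel, module}
3. fan@(0, -1, 2) [+z clear] — {bezel, fan, module}
4. pcb@(0, 0, 0) [-y clear] — {bezel, fan, module, pcb}
5. connector@(1, 0, 0) [-z clear] — {bezel, connector, fan, module, pcb}
6. heatsink@(1, -1, 0) [-x clear] — {bezel, connector, fan, heatsink, module, pcb}
7. shield@(0, 0, -1) [-x clear] — {bezel, connector, fan, heatsink, module, pcb, shield}
8. standoff@(0, -1, -1) [-x clear] — {bezel, connector, fan, heatsink, module, pcb, shield, standoff}

module; bezel; fan; pcb; connector; heatsink; shield; standoff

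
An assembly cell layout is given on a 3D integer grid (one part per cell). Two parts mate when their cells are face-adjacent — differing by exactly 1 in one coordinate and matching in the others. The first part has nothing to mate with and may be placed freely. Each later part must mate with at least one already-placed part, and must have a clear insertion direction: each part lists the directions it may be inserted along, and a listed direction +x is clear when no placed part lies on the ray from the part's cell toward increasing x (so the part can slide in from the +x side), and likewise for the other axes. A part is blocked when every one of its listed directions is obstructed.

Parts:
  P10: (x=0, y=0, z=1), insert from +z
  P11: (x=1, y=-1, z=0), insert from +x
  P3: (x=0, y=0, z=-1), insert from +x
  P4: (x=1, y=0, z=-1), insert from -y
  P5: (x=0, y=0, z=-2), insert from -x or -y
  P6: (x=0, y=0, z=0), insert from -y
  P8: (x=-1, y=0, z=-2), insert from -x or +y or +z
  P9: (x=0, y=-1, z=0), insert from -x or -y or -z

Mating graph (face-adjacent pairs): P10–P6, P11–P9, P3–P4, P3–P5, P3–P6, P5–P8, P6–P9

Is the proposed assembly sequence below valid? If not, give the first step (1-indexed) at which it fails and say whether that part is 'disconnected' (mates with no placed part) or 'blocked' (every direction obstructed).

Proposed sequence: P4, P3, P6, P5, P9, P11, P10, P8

Invalid at step 2 (blocked)

1. P4@(1, 0, -1) [-y clear] — {P4}
2. P3@(0, 0, -1) — +x all obstructed ⇒ blocked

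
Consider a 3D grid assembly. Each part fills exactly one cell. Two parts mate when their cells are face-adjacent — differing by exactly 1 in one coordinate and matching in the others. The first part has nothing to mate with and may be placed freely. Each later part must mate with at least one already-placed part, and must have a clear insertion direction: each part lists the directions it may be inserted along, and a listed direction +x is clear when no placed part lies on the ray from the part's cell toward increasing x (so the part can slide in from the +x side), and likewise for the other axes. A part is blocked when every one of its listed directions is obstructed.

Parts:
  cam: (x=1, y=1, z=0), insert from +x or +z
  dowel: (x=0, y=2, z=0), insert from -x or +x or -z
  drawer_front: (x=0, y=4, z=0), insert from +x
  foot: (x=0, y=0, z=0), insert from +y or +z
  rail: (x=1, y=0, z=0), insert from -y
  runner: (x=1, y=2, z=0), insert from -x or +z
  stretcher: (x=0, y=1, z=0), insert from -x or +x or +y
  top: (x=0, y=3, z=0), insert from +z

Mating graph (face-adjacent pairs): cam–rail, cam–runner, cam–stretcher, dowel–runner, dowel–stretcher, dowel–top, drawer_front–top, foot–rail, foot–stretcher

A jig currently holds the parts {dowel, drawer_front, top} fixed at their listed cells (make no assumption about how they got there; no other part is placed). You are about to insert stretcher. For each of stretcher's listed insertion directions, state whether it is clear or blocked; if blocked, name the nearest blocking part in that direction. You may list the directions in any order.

+x: clear; +y: blocked by dowel; -x: clear

-x: ray from stretcher(0, 1, 0) has no placed part ⇒ clear
+x: ray from stretcher(0, 1, 0) has no placed part ⇒ clear
+y: nearest on ray is dowel@(0, 2, 0) ⇒ blocked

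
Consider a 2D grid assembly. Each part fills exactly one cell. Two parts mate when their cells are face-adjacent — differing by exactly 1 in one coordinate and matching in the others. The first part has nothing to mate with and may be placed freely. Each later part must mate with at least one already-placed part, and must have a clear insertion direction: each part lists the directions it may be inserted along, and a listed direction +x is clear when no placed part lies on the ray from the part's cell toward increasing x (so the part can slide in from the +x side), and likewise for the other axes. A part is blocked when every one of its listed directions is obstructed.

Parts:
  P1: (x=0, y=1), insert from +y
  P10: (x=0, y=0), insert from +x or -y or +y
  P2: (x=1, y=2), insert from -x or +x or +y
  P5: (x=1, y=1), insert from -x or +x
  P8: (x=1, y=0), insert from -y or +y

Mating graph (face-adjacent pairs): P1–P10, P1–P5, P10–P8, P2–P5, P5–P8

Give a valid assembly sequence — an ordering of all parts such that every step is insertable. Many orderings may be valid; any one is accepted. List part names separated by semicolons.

P5; P1; P2; P8; P10

1. P5@(1, 1) [-x clear] — {P5}
2. P1@(0, 1) [+y clear] — {P1, P5}
3. P2@(1, 2) [-x clear] — {P1, P2, P5}
4. P8@(1, 0) [-y clear] — {P1, P2, P5, P8}
5. P10@(0, 0) [-y clear] — {P1, P10, P2, P5, P8}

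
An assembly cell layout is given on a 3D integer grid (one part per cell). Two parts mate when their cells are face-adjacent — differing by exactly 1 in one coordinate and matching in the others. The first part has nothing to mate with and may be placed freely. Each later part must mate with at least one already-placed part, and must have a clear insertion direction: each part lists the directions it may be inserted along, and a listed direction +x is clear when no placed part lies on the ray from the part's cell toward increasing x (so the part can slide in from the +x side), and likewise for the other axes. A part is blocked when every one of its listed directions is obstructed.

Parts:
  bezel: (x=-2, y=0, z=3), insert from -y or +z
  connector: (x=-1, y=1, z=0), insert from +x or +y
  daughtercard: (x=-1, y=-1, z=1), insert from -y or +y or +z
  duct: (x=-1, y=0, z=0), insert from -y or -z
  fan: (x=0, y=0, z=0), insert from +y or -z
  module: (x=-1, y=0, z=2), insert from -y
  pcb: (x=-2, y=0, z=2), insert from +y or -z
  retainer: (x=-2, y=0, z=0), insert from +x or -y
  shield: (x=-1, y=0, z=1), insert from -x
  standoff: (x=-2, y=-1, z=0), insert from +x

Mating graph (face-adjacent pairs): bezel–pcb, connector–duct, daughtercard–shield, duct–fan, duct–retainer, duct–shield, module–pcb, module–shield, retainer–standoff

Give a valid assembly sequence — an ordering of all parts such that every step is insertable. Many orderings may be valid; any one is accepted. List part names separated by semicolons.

module; shield; pcb; bezel; duct; retainer; standoff; fan; daughtercard; connector

1. module@(-1, 0, 2) [-y clear] — {module}
2. shield@(-1, 0, 1) [-x clear] — {module, shield}
3. pcb@(-2, 0, 2) [+y clear] — {module, pcb, shield}
4. bezel@(-2, 0, 3) [-y clear] — {bezel, module, pcb, shield}
5. duct@(-1, 0, 0) [-y clear] — {bezel, duct, module, pcb, shield}
6. retainer@(-2, 0, 0) [-y clear] — {bezel, duct, module, pcb, retainer, shield}
7. standoff@(-2, -1, 0) [+x clear] — {bezel, duct, module, pcb, retainer, shield, standoff}
8. fan@(0, 0, 0) [+y clear] — {bezel, duct, fan, module, pcb, retainer, shield, standoff}
9. daughtercard@(-1, -1, 1) [-y clear] — {bezel, daughtercard, duct, fan, module, pcb, retainer, shield, standoff}
10. connector@(-1, 1, 0) [+x clear] — {bezel, connector, daughtercard, duct, fan, module, pcb, retainer, shield, standoff}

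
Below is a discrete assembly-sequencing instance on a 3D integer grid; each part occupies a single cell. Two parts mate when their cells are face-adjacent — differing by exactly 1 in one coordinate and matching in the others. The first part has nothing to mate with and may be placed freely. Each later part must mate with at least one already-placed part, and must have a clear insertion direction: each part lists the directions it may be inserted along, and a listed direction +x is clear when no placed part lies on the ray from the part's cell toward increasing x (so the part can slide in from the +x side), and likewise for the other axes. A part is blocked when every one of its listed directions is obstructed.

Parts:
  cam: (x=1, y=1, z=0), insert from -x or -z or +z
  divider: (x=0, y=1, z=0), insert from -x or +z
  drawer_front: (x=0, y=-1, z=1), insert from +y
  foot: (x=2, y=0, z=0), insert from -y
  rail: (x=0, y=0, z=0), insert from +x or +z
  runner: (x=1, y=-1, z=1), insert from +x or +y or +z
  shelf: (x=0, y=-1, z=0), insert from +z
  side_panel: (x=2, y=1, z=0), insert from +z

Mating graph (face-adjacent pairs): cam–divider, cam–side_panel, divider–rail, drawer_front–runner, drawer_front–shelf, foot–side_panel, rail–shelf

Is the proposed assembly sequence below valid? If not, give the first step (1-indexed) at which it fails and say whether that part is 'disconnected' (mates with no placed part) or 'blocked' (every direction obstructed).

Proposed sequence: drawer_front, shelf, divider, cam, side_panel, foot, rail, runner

Invalid at step 2 (blocked)

1. drawer_front@(0, -1, 1) [+y clear] — {drawer_front}
2. shelf@(0, -1, 0) — +z all obstructed ⇒ blocked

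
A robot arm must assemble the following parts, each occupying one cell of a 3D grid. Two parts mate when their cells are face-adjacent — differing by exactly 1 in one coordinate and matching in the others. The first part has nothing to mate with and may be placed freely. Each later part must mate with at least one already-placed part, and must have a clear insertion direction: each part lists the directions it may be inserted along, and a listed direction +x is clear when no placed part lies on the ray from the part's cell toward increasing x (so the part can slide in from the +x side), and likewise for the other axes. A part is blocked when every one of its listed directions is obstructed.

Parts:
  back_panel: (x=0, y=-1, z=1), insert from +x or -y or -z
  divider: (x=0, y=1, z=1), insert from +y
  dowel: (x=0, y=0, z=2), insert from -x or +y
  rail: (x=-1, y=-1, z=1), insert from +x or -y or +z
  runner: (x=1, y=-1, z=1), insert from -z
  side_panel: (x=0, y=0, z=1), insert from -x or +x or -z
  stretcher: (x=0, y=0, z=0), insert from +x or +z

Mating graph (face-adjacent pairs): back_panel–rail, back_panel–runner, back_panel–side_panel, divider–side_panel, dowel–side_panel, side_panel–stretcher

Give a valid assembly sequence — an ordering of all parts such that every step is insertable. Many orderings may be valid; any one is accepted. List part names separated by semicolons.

back_panel; runner; rail; side_panel; dowel; divider; stretcher

1. back_panel@(0, -1, 1) [+x clear] — {back_panel}
2. runner@(1, -1, 1) [-z clear] — {back_panel, runner}
3. rail@(-1, -1, 1) [-y clear] — {back_panel, rail, runner}
4. side_panel@(0, 0, 1) [-x clear] — {back_panel, rail, runner, side_panel}
5. dowel@(0, 0, 2) [-x clear] — {back_panel, dowel, rail, runner, side_panel}
6. divider@(0, 1, 1) [+y clear] — {back_panel, divider, dowel, rail, runner, side_panel}
7. stretcher@(0, 0, 0) [+x clear] — {back_panel, divider, dowel, rail, runner, side_panel, stretcher}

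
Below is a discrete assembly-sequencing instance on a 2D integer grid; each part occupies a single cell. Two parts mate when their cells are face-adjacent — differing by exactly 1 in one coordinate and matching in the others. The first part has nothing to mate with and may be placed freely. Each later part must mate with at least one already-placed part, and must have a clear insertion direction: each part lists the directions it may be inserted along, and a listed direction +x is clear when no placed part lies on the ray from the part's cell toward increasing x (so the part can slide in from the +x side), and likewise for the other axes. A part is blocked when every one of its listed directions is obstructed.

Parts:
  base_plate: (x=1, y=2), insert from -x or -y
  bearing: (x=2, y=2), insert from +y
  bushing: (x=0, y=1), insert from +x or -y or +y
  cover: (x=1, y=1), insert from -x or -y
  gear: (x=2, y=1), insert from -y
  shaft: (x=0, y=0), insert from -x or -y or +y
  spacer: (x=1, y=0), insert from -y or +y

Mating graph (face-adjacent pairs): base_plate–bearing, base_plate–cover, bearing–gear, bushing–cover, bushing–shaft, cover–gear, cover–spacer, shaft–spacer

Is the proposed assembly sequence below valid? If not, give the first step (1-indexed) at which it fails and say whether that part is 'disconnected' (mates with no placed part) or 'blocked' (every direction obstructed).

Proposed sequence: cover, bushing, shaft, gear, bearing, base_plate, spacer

1. cover@(1, 1) [-x clear] — {cover}
2. bushing@(0, 1) [-y clear] — {bushing, cover}
3. shaft@(0, 0) [-x clear] — {bushing, cover, shaft}
4. gear@(2, 1) [-y clear] — {bushing, cover, gear, shaft}
5. bearing@(2, 2) [+y clear] — {bearing, bushing, cover, gear, shaft}
6. base_plate@(1, 2) [-x clear] — {base_plate, bearing, bushing, cover, gear, shaft}
7. spacer@(1, 0) [-y clear] — {base_plate, bearing, bushing, cover, gear, shaft, spacer}

Valid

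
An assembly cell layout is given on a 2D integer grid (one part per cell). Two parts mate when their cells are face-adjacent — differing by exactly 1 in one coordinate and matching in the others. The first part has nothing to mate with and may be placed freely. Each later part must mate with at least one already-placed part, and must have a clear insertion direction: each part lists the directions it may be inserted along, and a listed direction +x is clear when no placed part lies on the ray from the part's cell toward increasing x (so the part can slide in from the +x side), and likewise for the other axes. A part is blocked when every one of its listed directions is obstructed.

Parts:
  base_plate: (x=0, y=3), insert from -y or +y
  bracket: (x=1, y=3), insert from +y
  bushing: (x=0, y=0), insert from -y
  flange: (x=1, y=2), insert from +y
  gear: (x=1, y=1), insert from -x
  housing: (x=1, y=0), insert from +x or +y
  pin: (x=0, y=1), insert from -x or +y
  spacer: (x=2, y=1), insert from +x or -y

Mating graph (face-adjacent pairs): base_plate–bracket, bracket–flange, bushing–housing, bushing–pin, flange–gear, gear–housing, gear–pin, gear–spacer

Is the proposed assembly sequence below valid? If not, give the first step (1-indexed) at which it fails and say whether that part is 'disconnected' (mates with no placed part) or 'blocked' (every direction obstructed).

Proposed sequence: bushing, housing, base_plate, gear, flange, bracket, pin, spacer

Invalid at step 3 (disconnected)

1. bushing@(0, 0) [-y clear] — {bushing}
2. housing@(1, 0) [+x clear] — {bushing, housing}
3. base_plate@(0, 3) — no placed neighbour ⇒ disconnected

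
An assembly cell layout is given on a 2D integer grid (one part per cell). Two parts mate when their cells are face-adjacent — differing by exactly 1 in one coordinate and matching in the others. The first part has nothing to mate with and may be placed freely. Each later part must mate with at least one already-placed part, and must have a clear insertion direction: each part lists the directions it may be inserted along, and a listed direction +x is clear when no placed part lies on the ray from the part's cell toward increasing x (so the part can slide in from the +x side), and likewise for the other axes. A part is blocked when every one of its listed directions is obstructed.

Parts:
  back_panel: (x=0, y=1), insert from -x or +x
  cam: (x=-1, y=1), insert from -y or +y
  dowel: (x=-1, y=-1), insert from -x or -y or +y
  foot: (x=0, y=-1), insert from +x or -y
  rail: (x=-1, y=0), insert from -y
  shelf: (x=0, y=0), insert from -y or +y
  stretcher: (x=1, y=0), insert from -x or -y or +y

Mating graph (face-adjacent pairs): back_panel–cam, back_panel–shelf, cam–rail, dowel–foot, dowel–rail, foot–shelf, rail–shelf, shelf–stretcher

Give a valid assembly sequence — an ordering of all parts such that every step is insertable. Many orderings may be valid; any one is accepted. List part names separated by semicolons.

1. shelf@(0, 0) [-y clear] — {shelf}
2. rail@(-1, 0) [-y clear] — {rail, shelf}
3. cam@(-1, 1) [+y clear] — {cam, rail, shelf}
4. stretcher@(1, 0) [-y clear] — {cam, rail, shelf, stretcher}
5. back_panel@(0, 1) [+x clear] — {back_panel, cam, rail, shelf, stretcher}
6. foot@(0, -1) [+x clear] — {back_panel, cam, foot, rail, shelf, stretcher}
7. dowel@(-1, -1) [-x clear] — {back_panel, cam, dowel, foot, rail, shelf, stretcher}

shelf; rail; cam; stretcher; back_panel; foot; dowel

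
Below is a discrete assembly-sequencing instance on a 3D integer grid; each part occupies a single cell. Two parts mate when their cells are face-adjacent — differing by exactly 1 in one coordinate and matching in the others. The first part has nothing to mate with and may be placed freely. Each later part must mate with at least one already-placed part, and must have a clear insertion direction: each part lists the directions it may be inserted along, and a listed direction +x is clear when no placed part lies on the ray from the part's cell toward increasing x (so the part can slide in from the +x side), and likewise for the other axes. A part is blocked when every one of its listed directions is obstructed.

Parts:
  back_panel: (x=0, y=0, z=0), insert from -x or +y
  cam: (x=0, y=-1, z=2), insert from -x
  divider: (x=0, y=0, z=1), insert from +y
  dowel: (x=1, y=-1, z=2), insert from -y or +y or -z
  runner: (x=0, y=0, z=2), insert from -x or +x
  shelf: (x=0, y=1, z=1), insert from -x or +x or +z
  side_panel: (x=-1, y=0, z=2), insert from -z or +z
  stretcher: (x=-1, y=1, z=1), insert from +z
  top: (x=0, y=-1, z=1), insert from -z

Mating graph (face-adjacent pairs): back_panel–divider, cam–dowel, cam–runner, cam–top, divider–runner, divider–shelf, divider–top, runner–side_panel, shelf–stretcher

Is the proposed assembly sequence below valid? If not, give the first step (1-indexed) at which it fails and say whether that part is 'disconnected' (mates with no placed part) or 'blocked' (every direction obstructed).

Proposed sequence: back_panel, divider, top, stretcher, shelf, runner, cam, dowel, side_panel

1. back_panel@(0, 0, 0) [-x clear] — {back_panel}
2. divider@(0, 0, 1) [+y clear] — {back_panel, divider}
3. top@(0, -1, 1) [-z clear] — {back_panel, divider, top}
4. stretcher@(-1, 1, 1) — no placed neighbour ⇒ disconnected

Invalid at step 4 (disconnected)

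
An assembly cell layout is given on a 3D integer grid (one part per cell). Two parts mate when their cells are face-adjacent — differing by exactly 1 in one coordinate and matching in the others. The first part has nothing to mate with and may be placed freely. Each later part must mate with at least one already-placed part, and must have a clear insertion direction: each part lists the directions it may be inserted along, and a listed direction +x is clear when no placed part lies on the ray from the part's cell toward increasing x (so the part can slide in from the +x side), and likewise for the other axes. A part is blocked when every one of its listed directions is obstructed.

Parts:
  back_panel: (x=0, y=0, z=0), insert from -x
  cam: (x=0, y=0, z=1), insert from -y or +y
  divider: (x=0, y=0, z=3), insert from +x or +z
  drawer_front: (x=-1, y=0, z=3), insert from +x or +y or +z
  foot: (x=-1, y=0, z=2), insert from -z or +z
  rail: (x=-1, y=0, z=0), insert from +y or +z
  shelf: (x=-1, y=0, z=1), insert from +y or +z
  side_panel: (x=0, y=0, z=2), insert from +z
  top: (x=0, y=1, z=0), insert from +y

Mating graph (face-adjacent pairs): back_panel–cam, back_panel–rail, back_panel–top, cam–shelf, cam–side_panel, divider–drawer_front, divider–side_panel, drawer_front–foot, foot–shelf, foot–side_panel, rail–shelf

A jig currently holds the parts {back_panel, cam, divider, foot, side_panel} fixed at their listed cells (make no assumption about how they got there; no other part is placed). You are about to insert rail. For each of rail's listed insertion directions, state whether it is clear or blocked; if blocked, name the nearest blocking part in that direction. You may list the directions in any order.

+y: ray from rail(-1, 0, 0) has no placed part ⇒ clear
+z: nearest on ray is foot@(-1, 0, 2) ⇒ blocked

+y: clear; +z: blocked by foot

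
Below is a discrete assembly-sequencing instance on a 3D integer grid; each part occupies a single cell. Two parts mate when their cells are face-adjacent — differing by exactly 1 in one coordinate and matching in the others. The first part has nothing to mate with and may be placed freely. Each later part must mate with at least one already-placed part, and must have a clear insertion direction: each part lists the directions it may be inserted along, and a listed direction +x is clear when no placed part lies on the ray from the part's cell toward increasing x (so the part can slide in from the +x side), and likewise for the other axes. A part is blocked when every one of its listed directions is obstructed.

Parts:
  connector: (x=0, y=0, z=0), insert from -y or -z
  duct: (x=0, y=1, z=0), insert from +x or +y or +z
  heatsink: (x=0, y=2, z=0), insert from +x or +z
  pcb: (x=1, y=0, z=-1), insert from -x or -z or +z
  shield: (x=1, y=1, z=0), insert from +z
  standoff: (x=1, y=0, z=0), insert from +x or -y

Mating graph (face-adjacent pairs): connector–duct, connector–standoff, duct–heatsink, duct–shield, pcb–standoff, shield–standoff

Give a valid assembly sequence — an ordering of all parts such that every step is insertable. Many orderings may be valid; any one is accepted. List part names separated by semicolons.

1. standoff@(1, 0, 0) [+x clear] — {standoff}
2. connector@(0, 0, 0) [-y clear] — {connector, standoff}
3. pcb@(1, 0, -1) [-x clear] — {connector, pcb, standoff}
4. duct@(0, 1, 0) [+x clear] — {connector, duct, pcb, standoff}
5. heatsink@(0, 2, 0) [+x clear] — {connector, duct, heatsink, pcb, standoff}
6. shield@(1, 1, 0) [+z clear] — {connector, duct, heatsink, pcb, shield, standoff}

standoff; connector; pcb; duct; heatsink; shield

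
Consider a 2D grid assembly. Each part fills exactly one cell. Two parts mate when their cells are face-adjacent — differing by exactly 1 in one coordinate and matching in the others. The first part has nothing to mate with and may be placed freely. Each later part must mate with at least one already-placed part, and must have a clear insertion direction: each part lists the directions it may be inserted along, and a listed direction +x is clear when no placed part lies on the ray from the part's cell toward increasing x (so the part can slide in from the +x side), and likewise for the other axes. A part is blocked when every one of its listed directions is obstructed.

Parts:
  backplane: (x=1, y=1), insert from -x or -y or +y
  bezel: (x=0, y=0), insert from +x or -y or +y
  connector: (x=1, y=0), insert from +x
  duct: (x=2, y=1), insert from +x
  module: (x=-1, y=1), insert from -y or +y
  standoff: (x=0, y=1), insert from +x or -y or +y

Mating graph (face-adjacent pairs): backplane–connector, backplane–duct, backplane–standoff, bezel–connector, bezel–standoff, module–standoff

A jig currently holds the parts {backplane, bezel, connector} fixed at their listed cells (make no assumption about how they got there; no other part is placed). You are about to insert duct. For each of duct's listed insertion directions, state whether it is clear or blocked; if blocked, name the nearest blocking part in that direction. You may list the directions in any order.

+x: ray from duct(2, 1) has no placed part ⇒ clear

+x: clear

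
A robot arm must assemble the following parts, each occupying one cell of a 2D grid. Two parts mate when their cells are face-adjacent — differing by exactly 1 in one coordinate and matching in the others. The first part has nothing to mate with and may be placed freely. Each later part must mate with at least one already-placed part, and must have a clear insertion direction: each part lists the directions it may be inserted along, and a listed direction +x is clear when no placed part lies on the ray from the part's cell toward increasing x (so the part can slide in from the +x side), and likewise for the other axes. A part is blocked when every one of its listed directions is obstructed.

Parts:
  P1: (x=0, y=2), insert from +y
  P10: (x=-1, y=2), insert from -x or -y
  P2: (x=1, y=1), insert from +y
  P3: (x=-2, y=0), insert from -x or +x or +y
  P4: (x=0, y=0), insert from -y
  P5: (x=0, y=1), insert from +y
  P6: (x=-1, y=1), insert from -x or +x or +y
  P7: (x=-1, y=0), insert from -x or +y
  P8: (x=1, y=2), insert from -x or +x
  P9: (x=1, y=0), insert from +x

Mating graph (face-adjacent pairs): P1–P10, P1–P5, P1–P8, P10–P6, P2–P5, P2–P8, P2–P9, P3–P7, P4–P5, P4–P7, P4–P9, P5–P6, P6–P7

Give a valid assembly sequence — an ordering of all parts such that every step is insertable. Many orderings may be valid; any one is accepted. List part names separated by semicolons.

1. P2@(1, 1) [+y clear] — {P2}
2. P8@(1, 2) [-x clear] — {P2, P8}
3. P5@(0, 1) [+y clear] — {P2, P5, P8}
4. P1@(0, 2) [+y clear] — {P1, P2, P5, P8}
5. P4@(0, 0) [-y clear] — {P1, P2, P4, P5, P8}
6. P10@(-1, 2) [-x clear] — {P1, P10, P2, P4, P5, P8}
7. P7@(-1, 0) [-x clear] — {P1, P10, P2, P4, P5, P7, P8}
8. P3@(-2, 0) [-x clear] — {P1, P10, P2, P3, P4, P5, P7, P8}
9. P6@(-1, 1) [-x clear] — {P1, P10, P2, P3, P4, P5, P6, P7, P8}
10. P9@(1, 0) [+x clear] — {P1, P10, P2, P3, P4, P5, P6, P7, P8, P9}

P2; P8; P5; P1; P4; P10; P7; P3; P6; P9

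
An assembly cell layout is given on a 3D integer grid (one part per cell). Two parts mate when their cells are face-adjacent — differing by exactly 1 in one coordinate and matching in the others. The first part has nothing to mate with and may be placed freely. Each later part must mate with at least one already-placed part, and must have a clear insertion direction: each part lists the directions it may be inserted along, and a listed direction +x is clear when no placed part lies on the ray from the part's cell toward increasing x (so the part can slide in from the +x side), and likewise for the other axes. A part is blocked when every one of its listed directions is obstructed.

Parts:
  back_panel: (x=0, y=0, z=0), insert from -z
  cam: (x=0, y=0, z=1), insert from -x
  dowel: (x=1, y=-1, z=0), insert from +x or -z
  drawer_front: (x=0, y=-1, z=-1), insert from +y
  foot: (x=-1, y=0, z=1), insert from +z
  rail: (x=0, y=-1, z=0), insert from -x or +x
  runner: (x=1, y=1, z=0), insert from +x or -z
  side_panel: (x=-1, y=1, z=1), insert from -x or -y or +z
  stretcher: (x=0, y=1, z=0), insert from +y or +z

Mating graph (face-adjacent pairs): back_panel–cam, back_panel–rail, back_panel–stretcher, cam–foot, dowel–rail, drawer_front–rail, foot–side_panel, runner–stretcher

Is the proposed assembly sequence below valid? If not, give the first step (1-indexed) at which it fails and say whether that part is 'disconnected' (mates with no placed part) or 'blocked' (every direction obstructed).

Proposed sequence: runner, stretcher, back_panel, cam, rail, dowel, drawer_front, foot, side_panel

1. runner@(1, 1, 0) [+x clear] — {runner}
2. stretcher@(0, 1, 0) [+y clear] — {runner, stretcher}
3. back_panel@(0, 0, 0) [-z clear] — {back_panel, runner, stretcher}
4. cam@(0, 0, 1) [-x clear] — {back_panel, cam, runner, stretcher}
5. rail@(0, -1, 0) [-x clear] — {back_panel, cam, rail, runner, stretcher}
6. dowel@(1, -1, 0) [+x clear] — {back_panel, cam, dowel, rail, runner, stretcher}
7. drawer_front@(0, -1, -1) [+y clear] — {back_panel, cam, dowel, drawer_front, rail, runner, stretcher}
8. foot@(-1, 0, 1) [+z clear] — {back_panel, cam, dowel, drawer_front, foot, rail, runner, stretcher}
9. side_panel@(-1, 1, 1) [-x clear] — {back_panel, cam, dowel, drawer_front, foot, rail, runner, side_panel, stretcher}

Valid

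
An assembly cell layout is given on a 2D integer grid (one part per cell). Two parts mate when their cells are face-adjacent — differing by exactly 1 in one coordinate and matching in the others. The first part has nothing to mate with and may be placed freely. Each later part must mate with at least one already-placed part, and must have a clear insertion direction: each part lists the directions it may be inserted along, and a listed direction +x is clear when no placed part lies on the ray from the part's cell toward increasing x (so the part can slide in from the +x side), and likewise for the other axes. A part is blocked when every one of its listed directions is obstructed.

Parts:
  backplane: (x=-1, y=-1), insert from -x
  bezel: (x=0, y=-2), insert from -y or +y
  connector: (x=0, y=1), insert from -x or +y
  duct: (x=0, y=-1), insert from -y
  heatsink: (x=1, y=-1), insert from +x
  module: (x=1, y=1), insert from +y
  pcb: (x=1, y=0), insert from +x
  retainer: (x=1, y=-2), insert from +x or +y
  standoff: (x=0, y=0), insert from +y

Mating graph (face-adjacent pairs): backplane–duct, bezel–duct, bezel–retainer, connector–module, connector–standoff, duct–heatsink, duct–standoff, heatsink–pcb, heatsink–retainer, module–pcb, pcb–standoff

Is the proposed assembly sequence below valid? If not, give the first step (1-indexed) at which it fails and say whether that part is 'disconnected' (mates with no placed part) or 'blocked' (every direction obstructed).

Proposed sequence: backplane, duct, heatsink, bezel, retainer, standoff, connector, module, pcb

1. backplane@(-1, -1) [-x clear] — {backplane}
2. duct@(0, -1) [-y clear] — {backplane, duct}
3. heatsink@(1, -1) [+x clear] — {backplane, duct, heatsink}
4. bezel@(0, -2) [-y clear] — {backplane, bezel, duct, heatsink}
5. retainer@(1, -2) [+x clear] — {backplane, bezel, duct, heatsink, retainer}
6. standoff@(0, 0) [+y clear] — {backplane, bezel, duct, heatsink, retainer, standoff}
7. connector@(0, 1) [-x clear] — {backplane, bezel, connector, duct, heatsink, retainer, standoff}
8. module@(1, 1) [+y clear] — {backplane, bezel, connector, duct, heatsink, module, retainer, standoff}
9. pcb@(1, 0) [+x clear] — {backplane, bezel, connector, duct, heatsink, module, pcb, retainer, standoff}

Valid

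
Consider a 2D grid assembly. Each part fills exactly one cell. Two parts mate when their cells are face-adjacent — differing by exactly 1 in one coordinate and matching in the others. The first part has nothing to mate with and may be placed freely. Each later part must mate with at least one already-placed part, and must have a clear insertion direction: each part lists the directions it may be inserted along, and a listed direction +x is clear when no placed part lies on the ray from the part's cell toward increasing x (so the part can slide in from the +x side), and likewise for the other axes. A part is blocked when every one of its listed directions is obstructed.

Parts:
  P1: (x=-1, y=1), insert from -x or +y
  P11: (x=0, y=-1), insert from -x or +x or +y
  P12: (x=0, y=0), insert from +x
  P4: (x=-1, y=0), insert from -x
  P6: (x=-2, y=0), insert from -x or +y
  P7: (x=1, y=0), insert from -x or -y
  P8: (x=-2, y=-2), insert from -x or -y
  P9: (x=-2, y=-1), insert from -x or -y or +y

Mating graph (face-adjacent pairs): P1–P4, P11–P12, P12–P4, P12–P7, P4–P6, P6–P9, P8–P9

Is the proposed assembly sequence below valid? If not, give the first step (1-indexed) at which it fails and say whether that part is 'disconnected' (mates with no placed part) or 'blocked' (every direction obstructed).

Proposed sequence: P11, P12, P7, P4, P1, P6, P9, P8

1. P11@(0, -1) [-x clear] — {P11}
2. P12@(0, 0) [+x clear] — {P11, P12}
3. P7@(1, 0) [-y clear] — {P11, P12, P7}
4. P4@(-1, 0) [-x clear] — {P11, P12, P4, P7}
5. P1@(-1, 1) [-x clear] — {P1, P11, P12, P4, P7}
6. P6@(-2, 0) [-x clear] — {P1, P11, P12, P4, P6, P7}
7. P9@(-2, -1) [-x clear] — {P1, P11, P12, P4, P6, P7, P9}
8. P8@(-2, -2) [-x clear] — {P1, P11, P12, P4, P6, P7, P8, P9}

Valid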